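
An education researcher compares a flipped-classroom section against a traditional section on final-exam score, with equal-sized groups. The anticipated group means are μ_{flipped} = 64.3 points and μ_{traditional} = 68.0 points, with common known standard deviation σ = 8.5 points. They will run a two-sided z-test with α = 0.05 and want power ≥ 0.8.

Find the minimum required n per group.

Standardized effect: d = |μ_{flipped} − μ_{traditional}| / σ = |64.3 − 68.0| / 8.5 = 0.4353
Set Φ(δ − 1.960) = 0.8; then δ − 1.960 = Φ⁻¹(0.8) = 0.842, giving δ = 2.802.
(The Φ(−δ − z_{α/2}) term is vanishingly small for δ > 0 and is dropped in the standard sample-size formula.)
δ = d·√(n/2) ⇒ n = 2(δ/d)² = 2 × (2.802 / 0.4353)² = 82.85.
Round up to the next whole unit.

n = 83 per group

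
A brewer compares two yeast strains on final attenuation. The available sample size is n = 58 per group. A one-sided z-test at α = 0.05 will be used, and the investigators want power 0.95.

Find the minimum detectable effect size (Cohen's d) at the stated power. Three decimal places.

d ≈ 0.611

Required noncentrality: δ = z_{0.05} + z_{0.05} = 1.645 + 1.645 = 3.290.
δ = d·√(n/2) ⇒ d = δ/√(n/2) = 3.290/√(58/2) = 0.6109.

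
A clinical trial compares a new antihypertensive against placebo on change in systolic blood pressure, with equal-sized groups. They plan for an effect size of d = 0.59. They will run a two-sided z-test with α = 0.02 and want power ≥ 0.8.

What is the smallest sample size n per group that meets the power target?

n = 58 per group

For power 0.8 need Φ(δ − z_{0.01}) = 0.8, so δ = z_{0.01} + z_{0.20} = 2.326 + 0.842 = 3.168.
(Ignoring the negligible lower-tail rejection probability gives the usual closed-form inversion.)
δ = d·√(n/2) ⇒ n = 2(δ/d)² = 2 × (3.168 / 0.59)² = 57.66.
Rounding up, n = 58 per group.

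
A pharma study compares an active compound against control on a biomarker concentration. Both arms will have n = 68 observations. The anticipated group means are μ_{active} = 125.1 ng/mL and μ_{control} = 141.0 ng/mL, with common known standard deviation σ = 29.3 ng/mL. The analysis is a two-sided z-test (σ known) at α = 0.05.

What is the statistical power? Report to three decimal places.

Power ≈ 0.886

Standardized effect: d = |μ_{active} − μ_{control}| / σ = |125.1 − 141.0| / 29.3 = 0.5427
Noncentrality parameter: δ = d·√(n/2) = 0.5427 × √(68/2) = 3.1642
Two-sided α = 0.05 → critical value z_{0.025} = 1.960.
Power = Φ(δ − 1.960) + Φ(−δ − 1.960) = Φ(1.204) + Φ(-5.124) = 0.8858 + 0.0000 = 0.8858.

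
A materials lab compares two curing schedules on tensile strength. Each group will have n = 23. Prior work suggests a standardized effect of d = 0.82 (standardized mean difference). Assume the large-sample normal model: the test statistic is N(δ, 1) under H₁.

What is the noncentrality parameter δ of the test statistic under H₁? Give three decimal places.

δ = d·√(n/2) = 0.82 × √(23/2) = 2.7808

δ ≈ 2.781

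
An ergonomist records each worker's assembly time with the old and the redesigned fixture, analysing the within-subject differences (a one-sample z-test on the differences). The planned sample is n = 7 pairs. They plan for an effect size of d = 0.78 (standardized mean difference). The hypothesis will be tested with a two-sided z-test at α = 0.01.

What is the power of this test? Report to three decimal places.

Power ≈ 0.304

Noncentrality parameter: δ = d·√n = 0.78 × √7 = 2.0637
Two-sided α = 0.01 → critical value z_{0.005} = 2.576.
Power = Φ(δ − 2.576) + Φ(−δ − 2.576) = Φ(-0.512) + Φ(-4.640) = 0.3043 + 0.0000 = 0.3043.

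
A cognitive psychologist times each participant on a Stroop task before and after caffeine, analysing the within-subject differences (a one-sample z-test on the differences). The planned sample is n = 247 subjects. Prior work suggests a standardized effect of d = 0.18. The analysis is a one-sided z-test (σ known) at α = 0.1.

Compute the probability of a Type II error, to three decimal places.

β ≈ 0.061

Noncentrality parameter: δ = d·√n = 0.18 × √247 = 2.8289
Critical value for a one-sided test at α = 0.1: z_α = 1.282.
Power = P(Z > 1.282 − δ) = Φ(1.547) = 0.9391.
Type II error: β = 1 − power = 1 − 0.9391 = 0.0609.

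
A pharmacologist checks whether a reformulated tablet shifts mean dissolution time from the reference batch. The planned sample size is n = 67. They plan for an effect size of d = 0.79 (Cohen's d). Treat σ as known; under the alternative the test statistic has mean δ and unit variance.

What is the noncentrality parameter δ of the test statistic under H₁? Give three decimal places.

The noncentrality parameter scales effect size by the design's sample-size factor: δ = d·√n = 0.79 × √67 = 6.4664

δ ≈ 6.466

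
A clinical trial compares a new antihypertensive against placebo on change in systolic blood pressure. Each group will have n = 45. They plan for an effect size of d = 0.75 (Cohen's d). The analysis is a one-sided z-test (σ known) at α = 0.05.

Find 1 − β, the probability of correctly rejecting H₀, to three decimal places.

Power ≈ 0.972

Noncentrality parameter: δ = d·√(n/2) = 0.75 × √(45/2) = 3.5576
One-sided α = 0.05 → critical value z_{0.05} = 1.645.
Power = P(Z > 1.645 − δ) = Φ(1.913) = 0.9721.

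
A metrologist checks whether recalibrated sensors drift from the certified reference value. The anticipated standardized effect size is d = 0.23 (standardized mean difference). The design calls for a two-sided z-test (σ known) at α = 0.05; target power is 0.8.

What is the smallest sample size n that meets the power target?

n = 149

Set Φ(δ − 1.960) = 0.8; then δ − 1.960 = Φ⁻¹(0.8) = 0.842, giving δ = 2.802.
(For δ > 0 the lower-tail rejection region contributes negligibly to power, so the one-term inversion is standard.)
δ = d·√n ⇒ n = (δ/d)² = (2.802 / 0.23)² = 148.37.
Round up to the next whole unit.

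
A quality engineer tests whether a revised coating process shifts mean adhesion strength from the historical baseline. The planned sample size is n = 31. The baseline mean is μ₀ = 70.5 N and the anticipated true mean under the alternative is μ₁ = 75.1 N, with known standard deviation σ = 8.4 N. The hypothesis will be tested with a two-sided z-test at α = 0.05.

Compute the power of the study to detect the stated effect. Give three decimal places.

Power ≈ 0.862

Standardized effect: d = |μ₁ − μ₀| / σ = |75.1 − 70.5| / 8.4 = 0.5476
Noncentrality parameter: δ = d·√n = 0.5476 × √31 = 3.0490
Two-sided α = 0.05 → critical value z_{0.025} = 1.960.
Power = Φ(δ − 1.960) + Φ(−δ − 1.960) = Φ(1.089) + Φ(-5.009) = 0.8619 + 0.0000 = 0.8619.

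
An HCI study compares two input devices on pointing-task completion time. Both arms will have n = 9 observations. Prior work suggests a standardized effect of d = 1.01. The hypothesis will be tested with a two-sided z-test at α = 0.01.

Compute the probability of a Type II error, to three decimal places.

β ≈ 0.668

Noncentrality parameter: δ = d·√(n/2) = 1.01 × √(9/2) = 2.1425
Critical value for a two-sided test at α = 0.01: z_{α/2} = 2.576.
Power = Φ(δ − 2.576) + Φ(−δ − 2.576) = Φ(-0.433) + Φ(-4.718) = 0.3324 + 0.0000 = 0.3324.
Type II error: β = 1 − power = 1 − 0.3324 = 0.6676.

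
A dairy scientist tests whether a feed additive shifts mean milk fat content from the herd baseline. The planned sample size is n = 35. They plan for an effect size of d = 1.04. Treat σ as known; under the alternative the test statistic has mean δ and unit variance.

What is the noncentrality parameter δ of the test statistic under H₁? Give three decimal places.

The noncentrality parameter scales effect size by the design's sample-size factor: δ = d·√n = 1.04 × √35 = 6.1527

δ ≈ 6.153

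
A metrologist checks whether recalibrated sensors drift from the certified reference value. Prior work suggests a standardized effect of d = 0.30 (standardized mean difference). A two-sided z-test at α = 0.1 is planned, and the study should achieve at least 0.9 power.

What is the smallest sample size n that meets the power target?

Set Φ(δ − 1.645) = 0.9; then δ − 1.645 = Φ⁻¹(0.9) = 1.282, giving δ = 2.926.
(The Φ(−δ − z_{α/2}) term is vanishingly small for δ > 0 and is dropped in the standard sample-size formula.)
δ = d·√n ⇒ n = (δ/d)² = (2.926 / 0.30)² = 95.15.
Rounding up, n = 96.

n = 96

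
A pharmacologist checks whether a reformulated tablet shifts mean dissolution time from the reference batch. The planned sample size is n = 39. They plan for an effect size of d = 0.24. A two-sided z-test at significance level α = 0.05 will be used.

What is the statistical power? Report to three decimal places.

Noncentrality parameter: δ = d·√n = 0.24 × √39 = 1.4988
Critical value for a two-sided test at α = 0.05: z_{α/2} = 1.960.
Power = Φ(δ − 1.960) + Φ(−δ − 1.960) = Φ(-0.461) + Φ(-3.459) = 0.3223 + 0.0003 = 0.3226.

Power ≈ 0.323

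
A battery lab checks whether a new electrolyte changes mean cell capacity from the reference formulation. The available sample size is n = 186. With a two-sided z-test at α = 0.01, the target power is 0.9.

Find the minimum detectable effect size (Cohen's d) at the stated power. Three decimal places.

d ≈ 0.283

Required noncentrality: δ = z_{0.005} + z_{0.10} = 2.576 + 1.282 = 3.857.
(Lower-tail contribution to power is negligible for δ > 0.)
δ = d·√n ⇒ d = δ/√n = 3.857/√186 = 0.2828.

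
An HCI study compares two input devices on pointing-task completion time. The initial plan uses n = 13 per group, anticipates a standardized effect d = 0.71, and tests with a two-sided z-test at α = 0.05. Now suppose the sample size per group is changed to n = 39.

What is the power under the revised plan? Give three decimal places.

Power ≈ 0.880

With n = 39 per group: δ = d·√(n/2) = 0.71 × √(39/2) = 3.1353. Critical value z_{0.025} = 1.960.
Revised power = Φ(δ − 1.960) + Φ(−δ − 1.960) = Φ(1.175) + Φ(-5.095) = 0.8801 + 0.0000 = 0.8801.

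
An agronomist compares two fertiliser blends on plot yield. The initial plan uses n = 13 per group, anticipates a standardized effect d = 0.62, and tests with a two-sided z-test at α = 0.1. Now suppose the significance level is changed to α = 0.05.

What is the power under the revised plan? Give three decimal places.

Power ≈ 0.352

δ = d·√(n/2) = 0.62 × √(13/2) = 1.5807 (unchanged). New critical value: z_{0.025} = 1.960.
Revised power = Φ(δ − 1.960) + Φ(−δ − 1.960) = Φ(-0.379) + Φ(-3.541) = 0.3522 + 0.0002 = 0.3524.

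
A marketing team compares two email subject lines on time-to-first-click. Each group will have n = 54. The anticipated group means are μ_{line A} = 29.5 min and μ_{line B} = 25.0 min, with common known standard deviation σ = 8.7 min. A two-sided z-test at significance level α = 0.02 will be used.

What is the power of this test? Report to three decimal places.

Power ≈ 0.641

Standardized effect: d = |μ_{line A} − μ_{line B}| / σ = |29.5 − 25.0| / 8.7 = 0.5172
Noncentrality parameter: δ = d·√(n/2) = 0.5172 × √(54/2) = 2.6877
Two-sided α = 0.02 → critical value z_{0.01} = 2.326.
Power = Φ(δ − 2.326) + Φ(−δ − 2.326) = Φ(0.361) + Φ(-5.014) = 0.6411 + 0.0000 = 0.6411.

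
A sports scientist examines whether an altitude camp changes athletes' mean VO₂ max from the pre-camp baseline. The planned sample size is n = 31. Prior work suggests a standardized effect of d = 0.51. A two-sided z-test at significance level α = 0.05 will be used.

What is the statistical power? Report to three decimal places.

Power ≈ 0.810

Noncentrality parameter: δ = d·√n = 0.51 × √31 = 2.8396
Critical value for a two-sided test at α = 0.05: z_{α/2} = 1.960.
Power = Φ(δ − 1.960) + Φ(−δ − 1.960) = Φ(0.880) + Φ(-4.800) = 0.8105 + 0.0000 = 0.8105.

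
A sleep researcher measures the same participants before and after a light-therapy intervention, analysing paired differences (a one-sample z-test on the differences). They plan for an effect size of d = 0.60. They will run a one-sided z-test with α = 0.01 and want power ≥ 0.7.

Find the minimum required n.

n = 23

For power 0.7 need Φ(δ − z_{0.01}) = 0.7, so δ = z_{0.01} + z_{0.30} = 2.326 + 0.524 = 2.851.
δ = d·√n ⇒ n = (δ/d)² = (2.851 / 0.60)² = 22.57.
Rounding up, n = 23.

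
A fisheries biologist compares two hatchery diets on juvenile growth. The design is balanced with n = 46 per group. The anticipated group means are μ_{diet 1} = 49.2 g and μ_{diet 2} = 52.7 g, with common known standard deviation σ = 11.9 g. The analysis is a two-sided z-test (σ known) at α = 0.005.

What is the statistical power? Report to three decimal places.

Standardized effect: d = |μ_{diet 1} − μ_{diet 2}| / σ = |49.2 − 52.7| / 11.9 = 0.2941
Noncentrality parameter: δ = d·√(n/2) = 0.2941 × √(46/2) = 1.4105
Critical value for a two-sided test at α = 0.005: z_{α/2} = 2.807.
Power = Φ(δ − 2.807) + Φ(−δ − 2.807) = Φ(-1.396) + Φ(-4.218) = 0.0813 + 0.0000 = 0.0813.

Power ≈ 0.081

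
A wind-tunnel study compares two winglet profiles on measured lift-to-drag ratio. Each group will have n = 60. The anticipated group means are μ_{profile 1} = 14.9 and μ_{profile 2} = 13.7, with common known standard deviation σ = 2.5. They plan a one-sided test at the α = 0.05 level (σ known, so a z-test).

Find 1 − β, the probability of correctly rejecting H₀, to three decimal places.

Power ≈ 0.837

Standardized effect: d = |μ_{profile 1} − μ_{profile 2}| / σ = |14.9 − 13.7| / 2.5 = 0.4800
Noncentrality parameter: δ = d·√(n/2) = 0.4800 × √(60/2) = 2.6291
Critical value for a one-sided test at α = 0.05: z_α = 1.645.
Power = P(Z > 1.645 − δ) = Φ(0.984) = 0.8375.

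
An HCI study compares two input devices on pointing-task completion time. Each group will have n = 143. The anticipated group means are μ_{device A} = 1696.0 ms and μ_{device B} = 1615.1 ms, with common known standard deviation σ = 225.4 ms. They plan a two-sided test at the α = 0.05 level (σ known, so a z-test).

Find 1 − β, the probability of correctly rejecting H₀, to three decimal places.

Power ≈ 0.859

Standardized effect: d = |μ_{device A} − μ_{device B}| / σ = |1696.0 − 1615.1| / 225.4 = 0.3589
Noncentrality parameter: δ = d·√(n/2) = 0.3589 × √(143/2) = 3.0349
Critical value for a two-sided test at α = 0.05: z_{α/2} = 1.960.
Power = Φ(δ − 1.960) + Φ(−δ − 1.960) = Φ(1.075) + Φ(-4.995) = 0.8588 + 0.0000 = 0.8588.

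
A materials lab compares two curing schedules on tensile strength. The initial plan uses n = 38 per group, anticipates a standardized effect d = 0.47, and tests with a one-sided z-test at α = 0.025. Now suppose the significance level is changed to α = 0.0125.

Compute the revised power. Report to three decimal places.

δ = d·√(n/2) = 0.47 × √(38/2) = 2.0487 (unchanged). New critical value: z_{0.0125} = 2.241.
Revised power = P(Z > 2.241 − δ) = Φ(-0.193) = 0.4236.

Power ≈ 0.424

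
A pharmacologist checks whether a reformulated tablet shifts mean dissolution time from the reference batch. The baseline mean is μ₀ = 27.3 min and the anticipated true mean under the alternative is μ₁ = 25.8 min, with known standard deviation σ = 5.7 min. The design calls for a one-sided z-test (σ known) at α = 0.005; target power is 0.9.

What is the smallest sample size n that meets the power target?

n = 215

Standardized effect: d = |μ₁ − μ₀| / σ = |25.8 − 27.3| / 5.7 = 0.2632
Set Φ(δ − 2.576) = 0.9; then δ − 2.576 = Φ⁻¹(0.9) = 1.282, giving δ = 3.857.
δ = d·√n ⇒ n = (δ/d)² = (3.857 / 0.2632)² = 214.86.
Round up to the next whole unit.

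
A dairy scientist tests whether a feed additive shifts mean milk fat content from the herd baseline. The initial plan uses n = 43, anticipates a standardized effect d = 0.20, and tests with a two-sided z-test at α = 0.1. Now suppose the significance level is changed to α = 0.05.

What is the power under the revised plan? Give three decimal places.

δ = d·√n = 0.20 × √43 = 1.3115 (unchanged). New critical value: z_{0.025} = 1.960.
Revised power = Φ(δ − 1.960) + Φ(−δ − 1.960) = Φ(-0.648) + Φ(-3.271) = 0.2583 + 0.0005 = 0.2589.

Power ≈ 0.259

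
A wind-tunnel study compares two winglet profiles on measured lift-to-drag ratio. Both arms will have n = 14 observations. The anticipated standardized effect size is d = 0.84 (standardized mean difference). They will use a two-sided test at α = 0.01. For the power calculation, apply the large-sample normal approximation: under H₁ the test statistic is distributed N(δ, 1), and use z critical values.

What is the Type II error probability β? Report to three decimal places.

β ≈ 0.638

Noncentrality parameter: δ = d·√(n/2) = 0.84 × √(14/2) = 2.2224
Two-sided α = 0.01 → critical value z_{0.005} = 2.576.
Power = Φ(δ − 2.576) + Φ(−δ − 2.576) = Φ(-0.353) + Φ(-4.798) = 0.3619 + 0.0000 = 0.3619.
Type II error: β = 1 − power = 1 − 0.3619 = 0.6381.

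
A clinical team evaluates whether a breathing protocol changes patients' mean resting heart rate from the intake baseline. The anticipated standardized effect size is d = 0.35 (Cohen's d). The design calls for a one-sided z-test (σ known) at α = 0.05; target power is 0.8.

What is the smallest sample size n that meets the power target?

n = 51

For power 0.8 need Φ(δ − z_{0.05}) = 0.8, so δ = z_{0.05} + z_{0.20} = 1.645 + 0.842 = 2.486.
δ = d·√n ⇒ n = (δ/d)² = (2.486 / 0.35)² = 50.47.
Round up to the next whole unit.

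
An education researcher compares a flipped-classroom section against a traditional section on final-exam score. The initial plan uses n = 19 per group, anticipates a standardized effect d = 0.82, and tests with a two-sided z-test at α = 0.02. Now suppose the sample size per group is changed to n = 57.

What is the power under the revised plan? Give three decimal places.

With n = 57 per group: δ = d·√(n/2) = 0.82 × √(57/2) = 4.3776. Critical value z_{0.01} = 2.326.
Revised power = Φ(δ − 2.326) + Φ(−δ − 2.326) = Φ(2.051) + Φ(-6.704) = 0.9799 + 0.0000 = 0.9799.

Power ≈ 0.980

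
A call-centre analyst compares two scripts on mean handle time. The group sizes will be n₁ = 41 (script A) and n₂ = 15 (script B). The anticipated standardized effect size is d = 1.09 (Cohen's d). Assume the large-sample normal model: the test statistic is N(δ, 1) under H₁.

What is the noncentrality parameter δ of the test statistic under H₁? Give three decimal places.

The noncentrality parameter scales effect size by the design's sample-size factor: δ = d / √(1/n₁ + 1/n₂) = 1.09 / √(1/41 + 1/15) = 3.6122

δ ≈ 3.612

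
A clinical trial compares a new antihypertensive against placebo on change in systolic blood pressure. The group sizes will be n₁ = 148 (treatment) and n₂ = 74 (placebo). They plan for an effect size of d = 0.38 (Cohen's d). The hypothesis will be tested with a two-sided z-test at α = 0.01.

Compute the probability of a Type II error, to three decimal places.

β ≈ 0.463

Noncentrality parameter: λ = d / √(1/n₁ + 1/n₂) = 0.38 / √(1/148 + 1/74) = 2.6690
Two-sided α = 0.01 → critical value z_{0.005} = 2.576.
Power = Φ(λ − 2.576) + Φ(−λ − 2.576) = Φ(0.093) + Φ(-5.245) = 0.5371 + 0.0000 = 0.5371.
Type II error: β = 1 − power = 1 − 0.5371 = 0.4629.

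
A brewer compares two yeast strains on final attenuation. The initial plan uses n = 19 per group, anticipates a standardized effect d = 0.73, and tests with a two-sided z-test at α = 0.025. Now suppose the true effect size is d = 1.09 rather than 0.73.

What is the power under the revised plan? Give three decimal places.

Power ≈ 0.868

With d = 1.09: δ = d·√(n/2) = 1.09 × √(19/2) = 3.3596. Critical value z_{0.0125} = 2.241.
Revised power = Φ(δ − 2.241) + Φ(−δ − 2.241) = Φ(1.118) + Φ(-5.601) = 0.8683 + 0.0000 = 0.8683.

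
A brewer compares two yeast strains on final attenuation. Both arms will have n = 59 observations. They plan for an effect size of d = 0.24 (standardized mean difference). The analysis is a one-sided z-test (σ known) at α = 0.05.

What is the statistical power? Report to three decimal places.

Noncentrality parameter: δ = d·√(n/2) = 0.24 × √(59/2) = 1.3035
One-sided α = 0.05 → critical value z_{0.05} = 1.645.
Power = Φ(δ − 1.645) = Φ(-0.341) = 0.3664.

Power ≈ 0.366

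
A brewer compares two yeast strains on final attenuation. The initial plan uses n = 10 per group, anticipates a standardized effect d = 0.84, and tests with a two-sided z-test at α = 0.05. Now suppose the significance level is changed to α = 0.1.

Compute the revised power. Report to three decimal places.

δ = d·√(n/2) = 0.84 × √(10/2) = 1.8783 (unchanged). New critical value: z_{0.05} = 1.645.
Revised power = Φ(δ − 1.645) + Φ(−δ − 1.645) = Φ(0.233) + Φ(-3.523) = 0.5923 + 0.0002 = 0.5925.

Power ≈ 0.593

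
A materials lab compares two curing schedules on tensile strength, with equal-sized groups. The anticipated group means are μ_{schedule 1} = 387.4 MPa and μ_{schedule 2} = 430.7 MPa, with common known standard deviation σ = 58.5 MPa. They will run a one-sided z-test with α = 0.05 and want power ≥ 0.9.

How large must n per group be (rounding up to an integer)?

n = 32 per group

Standardized effect: d = |μ_{schedule 1} − μ_{schedule 2}| / σ = |387.4 − 430.7| / 58.5 = 0.7402
For power 0.9 need Φ(δ − z_{0.05}) = 0.9, so δ = z_{0.05} + z_{0.10} = 1.645 + 1.282 = 2.926.
δ = d·√(n/2) ⇒ n = 2(δ/d)² = 2 × (2.926 / 0.7402)² = 31.26.
Rounding up, n = 32 per group.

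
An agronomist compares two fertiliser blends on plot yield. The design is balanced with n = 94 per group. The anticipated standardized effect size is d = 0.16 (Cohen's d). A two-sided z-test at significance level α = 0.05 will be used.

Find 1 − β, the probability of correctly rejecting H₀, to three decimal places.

Noncentrality parameter: λ = d·√(n/2) = 0.16 × √(94/2) = 1.0969
Two-sided α = 0.05 → critical value z_{0.025} = 1.960.
Power = Φ(λ − 1.960) + Φ(−λ − 1.960) = Φ(-0.863) + Φ(-3.057) = 0.1941 + 0.0011 = 0.1952.

Power ≈ 0.195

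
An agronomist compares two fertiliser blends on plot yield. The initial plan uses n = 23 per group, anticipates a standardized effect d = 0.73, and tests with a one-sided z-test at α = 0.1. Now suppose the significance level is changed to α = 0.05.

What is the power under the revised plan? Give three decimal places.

Power ≈ 0.797

δ = d·√(n/2) = 0.73 × √(23/2) = 2.4756 (unchanged). New critical value: z_{0.05} = 1.645.
Revised power = P(Z > 1.645 − δ) = Φ(0.831) = 0.7969.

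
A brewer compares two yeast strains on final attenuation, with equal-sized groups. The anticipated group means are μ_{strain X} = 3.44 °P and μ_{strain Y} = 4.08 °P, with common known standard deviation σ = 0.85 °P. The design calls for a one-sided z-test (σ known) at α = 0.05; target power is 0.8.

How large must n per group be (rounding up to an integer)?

n = 22 per group

Standardized effect: d = |μ_{strain X} − μ_{strain Y}| / σ = |3.44 − 4.08| / 0.85 = 0.7529
For power 0.8 need Φ(δ − z_{0.05}) = 0.8, so δ = z_{0.05} + z_{0.20} = 1.645 + 0.842 = 2.486.
δ = d·√(n/2) ⇒ n = 2(δ/d)² = 2 × (2.486 / 0.7529)² = 21.81.
Round up to the next whole unit.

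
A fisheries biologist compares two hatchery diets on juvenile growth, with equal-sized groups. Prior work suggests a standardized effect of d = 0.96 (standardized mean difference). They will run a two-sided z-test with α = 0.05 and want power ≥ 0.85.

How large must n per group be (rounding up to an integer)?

n = 20 per group

Set Φ(δ − 1.960) = 0.85; then δ − 1.960 = Φ⁻¹(0.85) = 1.036, giving δ = 2.996.
(Ignoring the negligible lower-tail rejection probability gives the usual closed-form inversion.)
δ = d·√(n/2) ⇒ n = 2(δ/d)² = 2 × (2.996 / 0.96)² = 19.48.
Round up to the next whole unit.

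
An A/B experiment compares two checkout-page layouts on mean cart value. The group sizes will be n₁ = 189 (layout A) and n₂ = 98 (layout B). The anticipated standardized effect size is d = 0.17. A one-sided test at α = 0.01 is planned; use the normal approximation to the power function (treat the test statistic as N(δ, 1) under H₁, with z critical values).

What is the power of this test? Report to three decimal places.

Power ≈ 0.168

Noncentrality parameter: δ = d / √(1/n₁ + 1/n₂) = 0.17 / √(1/189 + 1/98) = 1.3657
One-sided α = 0.01 → critical value z_{0.01} = 2.326.
Power = P(Z > 2.326 − δ) = Φ(-0.961) = 0.1684.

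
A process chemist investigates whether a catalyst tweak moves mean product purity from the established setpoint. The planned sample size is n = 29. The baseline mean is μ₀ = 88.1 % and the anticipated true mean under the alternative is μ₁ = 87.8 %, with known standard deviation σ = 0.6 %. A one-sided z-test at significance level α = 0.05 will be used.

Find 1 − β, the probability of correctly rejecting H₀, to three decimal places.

Standardized effect: d = |μ₁ − μ₀| / σ = |87.8 − 88.1| / 0.6 = 0.5000
Noncentrality parameter: λ = d·√n = 0.5000 × √29 = 2.6926
One-sided α = 0.05 → critical value z_{0.05} = 1.645.
Power = Φ(λ − 1.645) = Φ(1.048) = 0.8526.

Power ≈ 0.853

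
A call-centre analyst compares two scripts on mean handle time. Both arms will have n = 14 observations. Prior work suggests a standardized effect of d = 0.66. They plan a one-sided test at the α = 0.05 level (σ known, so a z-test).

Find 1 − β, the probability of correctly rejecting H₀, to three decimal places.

Power ≈ 0.540

Noncentrality parameter: δ = d·√(n/2) = 0.66 × √(14/2) = 1.7462
Critical value for a one-sided test at α = 0.05: z_α = 1.645.
Power = Φ(δ − 1.645) = Φ(0.101) = 0.5404.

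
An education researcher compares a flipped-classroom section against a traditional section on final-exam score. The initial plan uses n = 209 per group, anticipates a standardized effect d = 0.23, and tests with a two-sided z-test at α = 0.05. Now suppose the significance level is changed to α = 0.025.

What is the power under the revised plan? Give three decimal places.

Power ≈ 0.544

δ = d·√(n/2) = 0.23 × √(209/2) = 2.3512 (unchanged). New critical value: z_{0.0125} = 2.241.
Revised power = Φ(δ − 2.241) + Φ(−δ − 2.241) = Φ(0.110) + Φ(-4.593) = 0.5437 + 0.0000 = 0.5437.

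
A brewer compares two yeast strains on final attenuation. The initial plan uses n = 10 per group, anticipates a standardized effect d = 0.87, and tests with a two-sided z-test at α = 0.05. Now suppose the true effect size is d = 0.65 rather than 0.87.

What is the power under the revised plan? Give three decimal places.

Power ≈ 0.307

With d = 0.65: δ = d·√(n/2) = 0.65 × √(10/2) = 1.4534. Critical value z_{0.025} = 1.960.
Revised power = Φ(δ − 1.960) + Φ(−δ − 1.960) = Φ(-0.507) + Φ(-3.413) = 0.3062 + 0.0003 = 0.3066.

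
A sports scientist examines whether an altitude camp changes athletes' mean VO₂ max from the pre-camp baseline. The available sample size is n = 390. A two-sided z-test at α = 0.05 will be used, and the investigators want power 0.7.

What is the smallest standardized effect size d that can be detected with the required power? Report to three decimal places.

d ≈ 0.126

Required noncentrality: δ = z_{0.025} + z_{0.30} = 1.960 + 0.524 = 2.484.
(The second rejection-region term Φ(−δ − z_{α/2}) is negligible and dropped.)
δ = d·√n ⇒ d = δ/√n = 2.484/√390 = 0.1258.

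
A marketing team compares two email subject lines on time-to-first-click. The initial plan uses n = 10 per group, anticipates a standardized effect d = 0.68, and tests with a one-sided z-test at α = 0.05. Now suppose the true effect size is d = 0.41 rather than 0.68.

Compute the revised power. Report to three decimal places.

With d = 0.41: δ = d·√(n/2) = 0.41 × √(10/2) = 0.9168. Critical value z_{0.05} = 1.645.
Revised power = P(Z > 1.645 − δ) = Φ(-0.728) = 0.2333.

Power ≈ 0.233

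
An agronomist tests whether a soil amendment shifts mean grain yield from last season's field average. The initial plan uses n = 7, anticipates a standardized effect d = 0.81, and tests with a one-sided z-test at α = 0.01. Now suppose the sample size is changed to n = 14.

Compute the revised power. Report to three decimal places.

Power ≈ 0.759

With n = 14: δ = d·√n = 0.81 × √14 = 3.0307. Critical value z_{0.01} = 2.326.
Revised power = Φ(δ − 2.326) = Φ(0.704) = 0.7594.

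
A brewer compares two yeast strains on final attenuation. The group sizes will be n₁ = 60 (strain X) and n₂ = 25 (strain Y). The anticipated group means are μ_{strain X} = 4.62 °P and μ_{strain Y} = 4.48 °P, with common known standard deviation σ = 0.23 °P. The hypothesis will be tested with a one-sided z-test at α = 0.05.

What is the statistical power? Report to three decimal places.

Standardized effect: d = |μ_{strain X} − μ_{strain Y}| / σ = |4.62 − 4.48| / 0.23 = 0.6087
Noncentrality parameter: δ = d / √(1/n₁ + 1/n₂) = 0.6087 / √(1/60 + 1/25) = 2.5570
One-sided α = 0.05 → critical value z_{0.05} = 1.645.
Power = Φ(δ − 1.645) = Φ(0.912) = 0.8192.

Power ≈ 0.819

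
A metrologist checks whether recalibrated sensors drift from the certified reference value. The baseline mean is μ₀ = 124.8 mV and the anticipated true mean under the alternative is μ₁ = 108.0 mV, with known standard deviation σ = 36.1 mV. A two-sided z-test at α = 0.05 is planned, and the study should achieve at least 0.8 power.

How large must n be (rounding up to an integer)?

Standardized effect: d = |μ₁ − μ₀| / σ = |108.0 − 124.8| / 36.1 = 0.4654
For power 0.8 need Φ(δ − z_{0.025}) = 0.8, so δ = z_{0.025} + z_{0.20} = 1.960 + 0.842 = 2.802.
(For δ > 0 the lower-tail rejection region contributes negligibly to power, so the one-term inversion is standard.)
δ = d·√n ⇒ n = (δ/d)² = (2.802 / 0.4654)² = 36.24.
Rounding up, n = 37.

n = 37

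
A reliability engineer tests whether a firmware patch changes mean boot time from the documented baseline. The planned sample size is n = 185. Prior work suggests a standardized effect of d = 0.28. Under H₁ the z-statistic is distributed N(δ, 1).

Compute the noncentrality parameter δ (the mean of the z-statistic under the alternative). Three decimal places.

The noncentrality parameter scales effect size by the design's sample-size factor: δ = d·√n = 0.28 × √185 = 3.8084

δ ≈ 3.808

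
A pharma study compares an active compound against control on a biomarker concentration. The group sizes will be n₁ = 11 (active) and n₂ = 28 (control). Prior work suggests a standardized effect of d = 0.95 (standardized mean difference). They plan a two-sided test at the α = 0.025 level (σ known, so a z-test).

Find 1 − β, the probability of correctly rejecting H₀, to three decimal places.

Power ≈ 0.666

Noncentrality parameter: δ = d / √(1/n₁ + 1/n₂) = 0.95 / √(1/11 + 1/28) = 2.6697
Two-sided α = 0.025 → critical value z_{0.0125} = 2.241.
Power = Φ(δ − 2.241) + Φ(−δ − 2.241) = Φ(0.428) + Φ(-4.911) = 0.6658 + 0.0000 = 0.6658.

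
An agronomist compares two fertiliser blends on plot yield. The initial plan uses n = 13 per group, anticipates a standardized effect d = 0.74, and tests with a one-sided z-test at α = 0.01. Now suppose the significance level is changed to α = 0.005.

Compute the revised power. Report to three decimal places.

δ = d·√(n/2) = 0.74 × √(13/2) = 1.8866 (unchanged). New critical value: z_{0.005} = 2.576.
Revised power = Φ(δ − 2.576) = Φ(-0.689) = 0.2454.

Power ≈ 0.245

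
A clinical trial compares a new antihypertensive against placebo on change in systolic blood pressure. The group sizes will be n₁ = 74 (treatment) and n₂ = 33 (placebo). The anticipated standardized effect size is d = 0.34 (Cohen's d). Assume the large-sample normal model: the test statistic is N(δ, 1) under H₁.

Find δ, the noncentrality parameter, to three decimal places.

δ = d / √(1/n₁ + 1/n₂) = 0.34 / √(1/74 + 1/33) = 1.6243

δ ≈ 1.624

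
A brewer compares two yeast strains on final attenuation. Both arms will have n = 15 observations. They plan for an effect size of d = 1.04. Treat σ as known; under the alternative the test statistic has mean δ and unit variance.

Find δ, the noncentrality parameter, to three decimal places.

δ = d·√(n/2) = 1.04 × √(15/2) = 2.8482

δ ≈ 2.848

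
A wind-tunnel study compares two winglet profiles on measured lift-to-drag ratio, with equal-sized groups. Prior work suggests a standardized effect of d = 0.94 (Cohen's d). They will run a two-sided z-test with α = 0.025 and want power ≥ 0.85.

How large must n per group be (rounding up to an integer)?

Set Φ(δ − 2.241) = 0.85; then δ − 2.241 = Φ⁻¹(0.85) = 1.036, giving δ = 3.278.
(The Φ(−δ − z_{α/2}) term is vanishingly small for δ > 0 and is dropped in the standard sample-size formula.)
δ = d·√(n/2) ⇒ n = 2(δ/d)² = 2 × (3.278 / 0.94)² = 24.32.
Round up to the next whole unit.

n = 25 per group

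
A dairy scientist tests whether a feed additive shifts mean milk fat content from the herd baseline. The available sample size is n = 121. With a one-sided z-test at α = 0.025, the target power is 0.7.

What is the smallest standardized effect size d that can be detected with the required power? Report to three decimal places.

d ≈ 0.226

Need Φ(δ − 1.960) = 0.7, so δ = 1.960 + 0.524 = 2.484.
δ = d·√n ⇒ d = δ/√n = 2.484/√121 = 0.2259.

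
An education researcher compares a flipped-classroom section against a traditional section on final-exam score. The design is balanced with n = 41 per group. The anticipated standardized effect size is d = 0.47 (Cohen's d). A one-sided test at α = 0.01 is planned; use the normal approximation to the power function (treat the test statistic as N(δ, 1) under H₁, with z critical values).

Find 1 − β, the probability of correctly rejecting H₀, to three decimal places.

Noncentrality parameter: δ = d·√(n/2) = 0.47 × √(41/2) = 2.1280
Critical value for a one-sided test at α = 0.01: z_α = 2.326.
Power = Φ(δ − 2.326) = Φ(-0.198) = 0.4214.

Power ≈ 0.421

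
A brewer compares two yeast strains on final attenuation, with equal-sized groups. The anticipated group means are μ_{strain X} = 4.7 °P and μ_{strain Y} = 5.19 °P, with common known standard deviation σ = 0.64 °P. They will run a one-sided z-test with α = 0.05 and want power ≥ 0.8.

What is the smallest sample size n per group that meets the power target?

Standardized effect: d = |μ_{strain X} − μ_{strain Y}| / σ = |4.7 − 5.19| / 0.64 = 0.7656
For power 0.8 need Φ(δ − z_{0.05}) = 0.8, so δ = z_{0.05} + z_{0.20} = 1.645 + 0.842 = 2.486.
δ = d·√(n/2) ⇒ n = 2(δ/d)² = 2 × (2.486 / 0.7656)² = 21.09.
Rounding up, n = 22 per group.

n = 22 per group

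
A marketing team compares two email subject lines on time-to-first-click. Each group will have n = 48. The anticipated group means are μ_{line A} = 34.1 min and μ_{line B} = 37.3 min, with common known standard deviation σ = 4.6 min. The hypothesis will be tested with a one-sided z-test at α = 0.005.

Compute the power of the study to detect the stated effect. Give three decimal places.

Standardized effect: d = |μ_{line A} − μ_{line B}| / σ = |34.1 − 37.3| / 4.6 = 0.6957
Noncentrality parameter: δ = d·√(n/2) = 0.6957 × √(48/2) = 3.4080
Critical value for a one-sided test at α = 0.005: z_α = 2.576.
Power = Φ(δ − 2.576) = Φ(0.832) = 0.7973.

Power ≈ 0.797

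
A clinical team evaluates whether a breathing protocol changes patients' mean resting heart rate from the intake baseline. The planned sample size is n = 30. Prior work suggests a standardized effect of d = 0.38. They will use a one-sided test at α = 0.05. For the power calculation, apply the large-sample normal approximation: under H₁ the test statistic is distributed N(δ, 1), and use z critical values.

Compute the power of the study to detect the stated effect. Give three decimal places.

Power ≈ 0.669

Noncentrality parameter: δ = d·√n = 0.38 × √30 = 2.0813
Critical value for a one-sided test at α = 0.05: z_α = 1.645.
Power = Φ(δ − 1.645) = Φ(0.436) = 0.6688.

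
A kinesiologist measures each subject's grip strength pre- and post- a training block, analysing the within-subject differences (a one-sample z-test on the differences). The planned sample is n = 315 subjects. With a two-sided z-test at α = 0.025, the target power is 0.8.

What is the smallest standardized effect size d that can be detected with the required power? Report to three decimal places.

d ≈ 0.174

Required noncentrality: δ = z_{0.0125} + z_{0.20} = 2.241 + 0.842 = 3.083.
(The second rejection-region term Φ(−δ − z_{α/2}) is negligible and dropped.)
δ = d·√n ⇒ d = δ/√n = 3.083/√315 = 0.1737.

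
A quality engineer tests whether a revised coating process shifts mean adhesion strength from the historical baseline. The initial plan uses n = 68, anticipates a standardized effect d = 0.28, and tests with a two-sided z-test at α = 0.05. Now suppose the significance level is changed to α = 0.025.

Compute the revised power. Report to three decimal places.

Power ≈ 0.527

δ = d·√n = 0.28 × √68 = 2.3089 (unchanged). New critical value: z_{0.0125} = 2.241.
Revised power = Φ(δ − 2.241) + Φ(−δ − 2.241) = Φ(0.068) + Φ(-4.550) = 0.5269 + 0.0000 = 0.5269.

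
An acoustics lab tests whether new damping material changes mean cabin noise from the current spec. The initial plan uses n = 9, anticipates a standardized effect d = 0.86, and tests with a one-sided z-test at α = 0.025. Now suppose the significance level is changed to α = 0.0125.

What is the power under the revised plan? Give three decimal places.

Power ≈ 0.633

δ = d·√n = 0.86 × √9 = 2.5800 (unchanged). New critical value: z_{0.0125} = 2.241.
Revised power = Φ(δ − 2.241) = Φ(0.339) = 0.6325.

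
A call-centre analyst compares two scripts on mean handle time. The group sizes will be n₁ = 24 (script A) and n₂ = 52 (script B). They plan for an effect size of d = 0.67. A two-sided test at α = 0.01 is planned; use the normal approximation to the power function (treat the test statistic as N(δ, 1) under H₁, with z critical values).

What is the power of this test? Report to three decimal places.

Power ≈ 0.555

Noncentrality parameter: δ = d / √(1/n₁ + 1/n₂) = 0.67 / √(1/24 + 1/52) = 2.7150
Two-sided α = 0.01 → critical value z_{0.005} = 2.576.
Power = Φ(δ − 2.576) + Φ(−δ − 2.576) = Φ(0.139) + Φ(-5.291) = 0.5554 + 0.0000 = 0.5554.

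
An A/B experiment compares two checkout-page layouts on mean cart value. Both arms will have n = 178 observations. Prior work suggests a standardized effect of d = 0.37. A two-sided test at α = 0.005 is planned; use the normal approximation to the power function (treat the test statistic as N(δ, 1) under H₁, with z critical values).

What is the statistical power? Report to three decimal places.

Power ≈ 0.753

Noncentrality parameter: δ = d·√(n/2) = 0.37 × √(178/2) = 3.4906
Critical value for a two-sided test at α = 0.005: z_{α/2} = 2.807.
Power = Φ(δ − 2.807) + Φ(−δ − 2.807) = Φ(0.684) + Φ(-6.298) = 0.7529 + 0.0000 = 0.7529.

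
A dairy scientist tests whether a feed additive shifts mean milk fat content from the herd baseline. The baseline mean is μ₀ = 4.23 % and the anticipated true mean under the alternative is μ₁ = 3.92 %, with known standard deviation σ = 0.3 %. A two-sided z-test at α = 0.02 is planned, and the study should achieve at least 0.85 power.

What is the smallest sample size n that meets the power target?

n = 11

Standardized effect: d = |μ₁ − μ₀| / σ = |3.92 − 4.23| / 0.3 = 1.0333
Set Φ(δ − 2.326) = 0.85; then δ − 2.326 = Φ⁻¹(0.85) = 1.036, giving δ = 3.363.
(Ignoring the negligible lower-tail rejection probability gives the usual closed-form inversion.)
δ = d·√n ⇒ n = (δ/d)² = (3.363 / 1.0333)² = 10.59.
Round up to the next whole unit.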